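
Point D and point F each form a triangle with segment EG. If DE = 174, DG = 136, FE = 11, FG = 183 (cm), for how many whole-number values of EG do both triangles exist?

From triangle DEG: 38 < EG < 310.
From triangle FEG: 172 < EG < 194.
Intersection: 172 < EG < 194, so integers 173 through 193: 21 values.

21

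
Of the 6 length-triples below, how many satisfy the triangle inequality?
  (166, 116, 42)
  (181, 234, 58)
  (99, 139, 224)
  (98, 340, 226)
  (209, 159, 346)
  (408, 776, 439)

(42,116,166): 42+116 ≤ 166 → not valid
(58,181,234): 58+181 > 234 → valid
(99,139,224): 99+139 > 224 → valid
(98,226,340): 98+226 ≤ 340 → not valid
(159,209,346): 159+209 > 346 → valid
(408,439,776): 408+439 > 776 → valid
4 of the 6 triples form a triangle.

4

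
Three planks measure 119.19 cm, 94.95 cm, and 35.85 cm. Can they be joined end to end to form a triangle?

Yes

The longest side is 119.19, and the other two sum to 130.80.
Since 130.80 > 119.19, the triangle inequality holds.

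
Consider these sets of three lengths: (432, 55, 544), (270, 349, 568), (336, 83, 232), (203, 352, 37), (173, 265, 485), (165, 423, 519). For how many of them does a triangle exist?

2

(55,432,544): 55+432 ≤ 544 → not valid
(270,349,568): 270+349 > 568 → valid
(83,232,336): 83+232 ≤ 336 → not valid
(37,203,352): 37+203 ≤ 352 → not valid
(173,265,485): 173+265 ≤ 485 → not valid
(165,423,519): 165+423 > 519 → valid
2 of the 6 triples form a triangle.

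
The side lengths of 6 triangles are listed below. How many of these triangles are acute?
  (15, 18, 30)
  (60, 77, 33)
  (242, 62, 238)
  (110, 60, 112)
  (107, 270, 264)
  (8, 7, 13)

(15,18,30): 15²+18² = 549 < 900 = 30² → obtuse
(60,77,33): 33²+60² = 4689 < 5929 = 77² → obtuse
(242,62,238): 62²+238² = 60488 > 58564 = 242² → acute
(110,60,112): 60²+110² = 15700 > 12544 = 112² → acute
(107,270,264): 107²+264² = 81145 > 72900 = 270² → acute
(8,7,13): 7²+8² = 113 < 169 = 13² → obtuse
3 of the 6 are acute.

3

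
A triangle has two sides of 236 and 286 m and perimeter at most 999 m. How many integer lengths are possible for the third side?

Triangle inequality: 50 < x < 522. Perimeter ≤ 999 gives x ≤ 999 − 236 − 286 = 477.
So 50 < x ≤ 477; integers 51 through 477: 427 values.

427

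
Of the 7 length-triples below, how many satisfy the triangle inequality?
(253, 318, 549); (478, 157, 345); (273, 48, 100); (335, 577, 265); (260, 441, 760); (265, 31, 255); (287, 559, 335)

5

(253,318,549): 253+318 > 549 → valid
(157,345,478): 157+345 > 478 → valid
(48,100,273): 48+100 ≤ 273 → not valid
(265,335,577): 265+335 > 577 → valid
(260,441,760): 260+441 ≤ 760 → not valid
(31,255,265): 31+255 > 265 → valid
(287,335,559): 287+335 > 559 → valid
5 of the 7 triples form a triangle.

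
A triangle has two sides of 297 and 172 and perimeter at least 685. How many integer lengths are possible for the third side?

253

Triangle inequality: 125 < x < 469. Perimeter ≥ 685 gives x ≥ 685 − 297 − 172 = 216.
So 216 ≤ x < 469; integers 216 through 468: 253 values.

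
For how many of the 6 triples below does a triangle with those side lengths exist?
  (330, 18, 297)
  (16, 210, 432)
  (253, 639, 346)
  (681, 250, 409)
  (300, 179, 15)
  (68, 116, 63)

(18,297,330): 18+297 ≤ 330 → not valid
(16,210,432): 16+210 ≤ 432 → not valid
(253,346,639): 253+346 ≤ 639 → not valid
(250,409,681): 250+409 ≤ 681 → not valid
(15,179,300): 15+179 ≤ 300 → not valid
(63,68,116): 63+68 > 116 → valid
1 of the 6 triples forms a triangle.

1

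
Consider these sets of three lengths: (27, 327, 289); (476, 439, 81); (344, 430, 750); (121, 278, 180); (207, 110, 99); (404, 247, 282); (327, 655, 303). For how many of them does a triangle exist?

5

(27,289,327): 27+289 ≤ 327 → not valid
(81,439,476): 81+439 > 476 → valid
(344,430,750): 344+430 > 750 → valid
(121,180,278): 121+180 > 278 → valid
(99,110,207): 99+110 > 207 → valid
(247,282,404): 247+282 > 404 → valid
(303,327,655): 303+327 ≤ 655 → not valid
5 of the 7 triples form a triangle.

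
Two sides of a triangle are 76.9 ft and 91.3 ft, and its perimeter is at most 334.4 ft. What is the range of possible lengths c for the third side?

Triangle inequality alone gives 14.4 < c < 168.2.
The perimeter condition gives c ≤ 334.4 − 76.9 − 91.3 = 166.2.
Intersecting the two: 14.4 < c ≤ 166.2.

14.4 < c ≤ 166.2 ft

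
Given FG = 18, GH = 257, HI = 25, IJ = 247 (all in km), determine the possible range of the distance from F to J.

The maximum is all hops collinear in one direction: 18 + 257 + 25 + 247 = 547.
The longest hop is 257; the others sum to 290. Since 257 ≤ 290, the path can fold back on itself completely, so the minimum distance is 0.

0 ≤ FJ ≤ 547 km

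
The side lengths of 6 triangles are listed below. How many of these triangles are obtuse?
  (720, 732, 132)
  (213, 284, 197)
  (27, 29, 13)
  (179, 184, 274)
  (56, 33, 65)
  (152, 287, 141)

2

(720,732,132): 132²+720² = 535824 = 732² → right
(213,284,197): 197²+213² = 84178 > 80656 = 284² → acute
(27,29,13): 13²+27² = 898 > 841 = 29² → acute
(179,184,274): 179²+184² = 65897 < 75076 = 274² → obtuse
(56,33,65): 33²+56² = 4225 = 65² → right
(152,287,141): 141²+152² = 42985 < 82369 = 287² → obtuse
2 of the 6 are obtuse.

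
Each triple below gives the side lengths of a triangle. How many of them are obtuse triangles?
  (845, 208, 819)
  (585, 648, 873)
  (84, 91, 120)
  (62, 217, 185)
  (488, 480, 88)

(845,208,819): 208²+819² = 714025 = 845² → right
(585,648,873): 585²+648² = 762129 = 873² → right
(84,91,120): 84²+91² = 15337 > 14400 = 120² → acute
(62,217,185): 62²+185² = 38069 < 47089 = 217² → obtuse
(488,480,88): 88²+480² = 238144 = 488² → right
1 of the 5 is obtuse.

1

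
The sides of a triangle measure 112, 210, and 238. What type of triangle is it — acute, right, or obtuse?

right

Compare the square of the longest side to the sum of squares of the other two: 112² + 210² = 56644 = 238².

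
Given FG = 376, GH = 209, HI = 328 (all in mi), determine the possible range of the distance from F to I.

The maximum is all hops collinear in one direction: 376 + 209 + 328 = 913.
The longest hop is 376; the others sum to 537. Since 376 ≤ 537, the path can fold back on itself completely, so the minimum distance is 0.

0 ≤ FI ≤ 913 mi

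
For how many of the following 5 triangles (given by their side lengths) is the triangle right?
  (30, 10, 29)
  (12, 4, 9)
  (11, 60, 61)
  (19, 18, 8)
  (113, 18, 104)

1

(30,10,29): 10²+29² = 941 > 900 = 30² → acute
(12,4,9): 4²+9² = 97 < 144 = 12² → obtuse
(11,60,61): 11²+60² = 3721 = 61² → right
(19,18,8): 8²+18² = 388 > 361 = 19² → acute
(113,18,104): 18²+104² = 11140 < 12769 = 113² → obtuse
1 of the 5 is right.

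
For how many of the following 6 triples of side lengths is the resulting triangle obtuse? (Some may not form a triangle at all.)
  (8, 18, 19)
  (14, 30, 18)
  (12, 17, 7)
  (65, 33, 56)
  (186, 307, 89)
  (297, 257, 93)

3

(8,18,19): 8²+18² = 388 > 361 = 19² → acute
(14,30,18): 14²+18² = 520 < 900 = 30² → obtuse
(12,17,7): 7²+12² = 193 < 289 = 17² → obtuse
(65,33,56): 33²+56² = 4225 = 65² → right
(186,307,89): 89+186 ≤ 307, not a triangle
(297,257,93): 93²+257² = 74698 < 88209 = 297² → obtuse
3 of the 6 are obtuse.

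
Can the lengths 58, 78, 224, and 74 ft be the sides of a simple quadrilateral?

For a quadrilateral, each side must be shorter than the sum of the others.
Here the longest side is 224, but the remaining 3 sides sum to only 210.

No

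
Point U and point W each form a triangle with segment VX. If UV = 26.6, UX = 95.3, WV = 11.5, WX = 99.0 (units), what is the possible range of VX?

From triangle UVX: |26.6 − 95.3| < VX < 26.6 + 95.3, i.e. 68.7 < VX < 121.9.
From triangle WVX: 87.5 < VX < 110.5.
Both must hold, so VX lies in the intersection.

87.5 < VX < 110.5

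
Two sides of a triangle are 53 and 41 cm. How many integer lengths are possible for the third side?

The third side lies in the open interval (12, 94).
Integers from 13 to 93 inclusive: 93 − 13 + 1 = 81.

81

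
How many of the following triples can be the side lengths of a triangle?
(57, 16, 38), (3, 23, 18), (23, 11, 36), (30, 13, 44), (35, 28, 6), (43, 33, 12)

(16,38,57): 16+38 ≤ 57 → not valid
(3,18,23): 3+18 ≤ 23 → not valid
(11,23,36): 11+23 ≤ 36 → not valid
(13,30,44): 13+30 ≤ 44 → not valid
(6,28,35): 6+28 ≤ 35 → not valid
(12,33,43): 12+33 > 43 → valid
1 of the 6 triples forms a triangle.

1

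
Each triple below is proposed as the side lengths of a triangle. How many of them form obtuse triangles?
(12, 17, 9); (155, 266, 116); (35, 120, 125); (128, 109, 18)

2

(12,17,9): 9²+12² = 225 < 289 = 17² → obtuse
(155,266,116): 116²+155² = 37481 < 70756 = 266² → obtuse
(35,120,125): 35²+120² = 15625 = 125² → right
(128,109,18): 18+109 ≤ 128, not a triangle
2 of the 4 are obtuse.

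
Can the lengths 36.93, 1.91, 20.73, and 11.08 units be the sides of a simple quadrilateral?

No

For a quadrilateral, each side must be shorter than the sum of the others.
Here the longest side is 36.93, but the remaining 3 sides sum to only 33.72.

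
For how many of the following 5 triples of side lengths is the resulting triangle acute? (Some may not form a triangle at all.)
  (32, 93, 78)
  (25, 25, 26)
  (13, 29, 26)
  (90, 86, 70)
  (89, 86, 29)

4

(32,93,78): 32²+78² = 7108 < 8649 = 93² → obtuse
(25,25,26): 25²+25² = 1250 > 676 = 26² → acute
(13,29,26): 13²+26² = 845 > 841 = 29² → acute
(90,86,70): 70²+86² = 12296 > 8100 = 90² → acute
(89,86,29): 29²+86² = 8237 > 7921 = 89² → acute
4 of the 5 are acute.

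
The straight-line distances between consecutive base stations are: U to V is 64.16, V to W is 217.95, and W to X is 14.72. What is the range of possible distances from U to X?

The maximum is all hops collinear in one direction: 64.16 + 217.95 + 14.72 = 296.83.
The longest hop is 217.95; the others sum to 78.88. Folding the others back against it leaves at least 217.95 − 78.88 = 139.07.

139.07 ≤ UX ≤ 296.83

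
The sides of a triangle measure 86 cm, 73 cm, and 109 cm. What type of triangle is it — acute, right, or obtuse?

Compare the square of the longest side to the sum of squares of the other two: 73² + 86² = 12725 > 11881 = 109².

acute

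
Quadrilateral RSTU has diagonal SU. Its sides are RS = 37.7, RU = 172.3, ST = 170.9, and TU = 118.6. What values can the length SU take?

From triangle RSU: |37.7 − 172.3| < SU < 37.7 + 172.3, i.e. 134.6 < SU < 210.0.
From triangle TSU: 52.3 < SU < 289.5.
Both must hold, so SU lies in the intersection.

134.6 < SU < 210.0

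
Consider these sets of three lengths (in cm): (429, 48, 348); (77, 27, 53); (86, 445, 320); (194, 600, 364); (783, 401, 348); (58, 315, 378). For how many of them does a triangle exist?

(48,348,429): 48+348 ≤ 429 → not valid
(27,53,77): 27+53 > 77 → valid
(86,320,445): 86+320 ≤ 445 → not valid
(194,364,600): 194+364 ≤ 600 → not valid
(348,401,783): 348+401 ≤ 783 → not valid
(58,315,378): 58+315 ≤ 378 → not valid
1 of the 6 triples forms a triangle.

1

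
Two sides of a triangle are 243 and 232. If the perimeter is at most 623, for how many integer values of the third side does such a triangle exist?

Triangle inequality: 11 < x < 475. Perimeter ≤ 623 gives x ≤ 623 − 243 − 232 = 148.
So 11 < x ≤ 148; integers 12 through 148: 137 values.

137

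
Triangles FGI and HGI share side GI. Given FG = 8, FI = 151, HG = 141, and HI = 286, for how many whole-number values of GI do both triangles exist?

From triangle FGI: 143 < GI < 159.
From triangle HGI: 145 < GI < 427.
Intersection: 145 < GI < 159, so integers 146 through 158: 13 values.

13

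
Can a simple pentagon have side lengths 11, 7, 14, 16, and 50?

No

For a pentagon, each side must be shorter than the sum of the others.
Here the longest side is 50, but the remaining 4 sides sum to only 48.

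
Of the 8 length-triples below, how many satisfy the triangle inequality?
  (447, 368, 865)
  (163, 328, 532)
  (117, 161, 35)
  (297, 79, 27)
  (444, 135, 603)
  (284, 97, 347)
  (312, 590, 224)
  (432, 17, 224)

1

(368,447,865): 368+447 ≤ 865 → not valid
(163,328,532): 163+328 ≤ 532 → not valid
(35,117,161): 35+117 ≤ 161 → not valid
(27,79,297): 27+79 ≤ 297 → not valid
(135,444,603): 135+444 ≤ 603 → not valid
(97,284,347): 97+284 > 347 → valid
(224,312,590): 224+312 ≤ 590 → not valid
(17,224,432): 17+224 ≤ 432 → not valid
1 of the 8 triples forms a triangle.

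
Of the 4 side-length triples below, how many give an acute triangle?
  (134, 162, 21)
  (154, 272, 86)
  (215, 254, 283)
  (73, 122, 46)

(134,162,21): 21+134 ≤ 162, not a triangle
(154,272,86): 86+154 ≤ 272, not a triangle
(215,254,283): 215²+254² = 110741 > 80089 = 283² → acute
(73,122,46): 46+73 ≤ 122, not a triangle
1 of the 4 is acute.

1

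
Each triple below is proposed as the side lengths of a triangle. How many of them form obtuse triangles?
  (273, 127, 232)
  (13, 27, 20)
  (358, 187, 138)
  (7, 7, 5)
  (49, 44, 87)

3

(273,127,232): 127²+232² = 69953 < 74529 = 273² → obtuse
(13,27,20): 13²+20² = 569 < 729 = 27² → obtuse
(358,187,138): 138+187 ≤ 358, not a triangle
(7,7,5): 5²+7² = 74 > 49 = 7² → acute
(49,44,87): 44²+49² = 4337 < 7569 = 87² → obtuse
3 of the 5 are obtuse.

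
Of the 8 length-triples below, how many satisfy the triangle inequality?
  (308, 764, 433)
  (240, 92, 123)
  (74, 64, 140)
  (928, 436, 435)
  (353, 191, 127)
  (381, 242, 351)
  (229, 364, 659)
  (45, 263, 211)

1

(308,433,764): 308+433 ≤ 764 → not valid
(92,123,240): 92+123 ≤ 240 → not valid
(64,74,140): 64+74 ≤ 140 → not valid
(435,436,928): 435+436 ≤ 928 → not valid
(127,191,353): 127+191 ≤ 353 → not valid
(242,351,381): 242+351 > 381 → valid
(229,364,659): 229+364 ≤ 659 → not valid
(45,211,263): 45+211 ≤ 263 → not valid
1 of the 8 triples forms a triangle.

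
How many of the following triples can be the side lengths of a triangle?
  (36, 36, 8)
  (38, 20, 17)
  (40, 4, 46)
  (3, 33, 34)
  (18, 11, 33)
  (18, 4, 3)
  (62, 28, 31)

2

(8,36,36): 8+36 > 36 → valid
(17,20,38): 17+20 ≤ 38 → not valid
(4,40,46): 4+40 ≤ 46 → not valid
(3,33,34): 3+33 > 34 → valid
(11,18,33): 11+18 ≤ 33 → not valid
(3,4,18): 3+4 ≤ 18 → not valid
(28,31,62): 28+31 ≤ 62 → not valid
2 of the 7 triples form a triangle.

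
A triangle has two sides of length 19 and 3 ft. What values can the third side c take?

By the triangle inequality, c must be less than 19 + 3 = 22 and greater than |19 − 3| = 16.

16 < c < 22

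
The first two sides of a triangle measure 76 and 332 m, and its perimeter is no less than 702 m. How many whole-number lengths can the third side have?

Triangle inequality: 256 < x < 408. Perimeter ≥ 702 gives x ≥ 702 − 76 − 332 = 294.
So 294 ≤ x < 408; integers 294 through 407: 114 values.

114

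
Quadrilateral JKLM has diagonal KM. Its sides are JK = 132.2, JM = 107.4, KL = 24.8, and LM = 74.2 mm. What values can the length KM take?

49.4 < KM < 99.0

From triangle JKM: |132.2 − 107.4| < KM < 132.2 + 107.4, i.e. 24.8 < KM < 239.6.
From triangle LKM: 49.4 < KM < 99.0.
Both must hold, so KM lies in the intersection.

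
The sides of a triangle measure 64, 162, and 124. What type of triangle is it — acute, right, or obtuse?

obtuse

Compare the square of the longest side to the sum of squares of the other two: 64² + 124² = 19472 < 26244 = 162².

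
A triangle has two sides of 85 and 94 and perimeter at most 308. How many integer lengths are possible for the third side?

120

Triangle inequality: 9 < x < 179. Perimeter ≤ 308 gives x ≤ 308 − 85 − 94 = 129.
So 9 < x ≤ 129; integers 10 through 129: 120 values.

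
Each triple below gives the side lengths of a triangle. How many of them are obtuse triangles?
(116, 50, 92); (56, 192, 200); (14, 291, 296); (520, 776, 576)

2

(116,50,92): 50²+92² = 10964 < 13456 = 116² → obtuse
(56,192,200): 56²+192² = 40000 = 200² → right
(14,291,296): 14²+291² = 84877 < 87616 = 296² → obtuse
(520,776,576): 520²+576² = 602176 = 776² → right
2 of the 4 are obtuse.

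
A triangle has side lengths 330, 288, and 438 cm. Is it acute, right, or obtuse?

right

Compare the square of the longest side to the sum of squares of the other two: 288² + 330² = 191844 = 438².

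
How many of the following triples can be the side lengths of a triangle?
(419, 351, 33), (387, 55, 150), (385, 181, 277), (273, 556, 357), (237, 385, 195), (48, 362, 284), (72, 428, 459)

(33,351,419): 33+351 ≤ 419 → not valid
(55,150,387): 55+150 ≤ 387 → not valid
(181,277,385): 181+277 > 385 → valid
(273,357,556): 273+357 > 556 → valid
(195,237,385): 195+237 > 385 → valid
(48,284,362): 48+284 ≤ 362 → not valid
(72,428,459): 72+428 > 459 → valid
4 of the 7 triples form a triangle.

4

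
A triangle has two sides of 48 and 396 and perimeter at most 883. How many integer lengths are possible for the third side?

91

Triangle inequality: 348 < x < 444. Perimeter ≤ 883 gives x ≤ 883 − 48 − 396 = 439.
So 348 < x ≤ 439; integers 349 through 439: 91 values.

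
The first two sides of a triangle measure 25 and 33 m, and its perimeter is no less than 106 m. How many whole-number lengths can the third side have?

10

Triangle inequality: 8 < x < 58. Perimeter ≥ 106 gives x ≥ 106 − 25 − 33 = 48.
So 48 ≤ x < 58; integers 48 through 57: 10 values.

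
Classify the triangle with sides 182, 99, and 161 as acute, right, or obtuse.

acute

Compare the square of the longest side to the sum of squares of the other two: 99² + 161² = 35722 > 33124 = 182².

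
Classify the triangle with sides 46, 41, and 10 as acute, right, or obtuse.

Compare the square of the longest side to the sum of squares of the other two: 10² + 41² = 1781 < 2116 = 46².

obtuse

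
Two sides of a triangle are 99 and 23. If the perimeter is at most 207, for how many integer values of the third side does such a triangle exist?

9

Triangle inequality: 76 < x < 122. Perimeter ≤ 207 gives x ≤ 207 − 99 − 23 = 85.
So 76 < x ≤ 85; integers 77 through 85: 9 values.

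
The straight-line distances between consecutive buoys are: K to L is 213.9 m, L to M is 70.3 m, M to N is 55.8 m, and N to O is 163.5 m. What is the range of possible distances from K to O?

0 ≤ KO ≤ 503.5 m

The maximum is all hops collinear in one direction: 213.9 + 70.3 + 55.8 + 163.5 = 503.5.
The longest hop is 213.9; the others sum to 289.6. Since 213.9 ≤ 289.6, the path can fold back on itself completely, so the minimum distance is 0.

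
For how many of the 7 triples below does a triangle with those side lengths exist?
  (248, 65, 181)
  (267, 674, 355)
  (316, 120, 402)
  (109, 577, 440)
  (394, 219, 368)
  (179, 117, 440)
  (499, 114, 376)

2

(65,181,248): 65+181 ≤ 248 → not valid
(267,355,674): 267+355 ≤ 674 → not valid
(120,316,402): 120+316 > 402 → valid
(109,440,577): 109+440 ≤ 577 → not valid
(219,368,394): 219+368 > 394 → valid
(117,179,440): 117+179 ≤ 440 → not valid
(114,376,499): 114+376 ≤ 499 → not valid
2 of the 7 triples form a triangle.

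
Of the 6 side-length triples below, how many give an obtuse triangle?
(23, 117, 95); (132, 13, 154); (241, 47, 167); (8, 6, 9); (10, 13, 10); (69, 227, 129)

(23,117,95): 23²+95² = 9554 < 13689 = 117² → obtuse
(132,13,154): 13+132 ≤ 154, not a triangle
(241,47,167): 47+167 ≤ 241, not a triangle
(8,6,9): 6²+8² = 100 > 81 = 9² → acute
(10,13,10): 10²+10² = 200 > 169 = 13² → acute
(69,227,129): 69+129 ≤ 227, not a triangle
1 of the 6 is obtuse.

1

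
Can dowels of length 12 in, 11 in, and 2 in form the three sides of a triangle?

Yes

The longest side is 12, and the other two sum to 13.
Since 13 > 12, the triangle inequality holds.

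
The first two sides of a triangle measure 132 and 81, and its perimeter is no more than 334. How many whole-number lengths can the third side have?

70

Triangle inequality: 51 < x < 213. Perimeter ≤ 334 gives x ≤ 334 − 132 − 81 = 121.
So 51 < x ≤ 121; integers 52 through 121: 70 values.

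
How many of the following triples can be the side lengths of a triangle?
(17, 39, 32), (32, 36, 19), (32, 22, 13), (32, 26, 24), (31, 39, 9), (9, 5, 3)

5

(17,32,39): 17+32 > 39 → valid
(19,32,36): 19+32 > 36 → valid
(13,22,32): 13+22 > 32 → valid
(24,26,32): 24+26 > 32 → valid
(9,31,39): 9+31 > 39 → valid
(3,5,9): 3+5 ≤ 9 → not valid
5 of the 6 triples form a triangle.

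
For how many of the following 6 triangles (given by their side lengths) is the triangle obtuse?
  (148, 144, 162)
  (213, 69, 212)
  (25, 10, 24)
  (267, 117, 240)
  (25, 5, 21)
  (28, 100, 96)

(148,144,162): 144²+148² = 42640 > 26244 = 162² → acute
(213,69,212): 69²+212² = 49705 > 45369 = 213² → acute
(25,10,24): 10²+24² = 676 > 625 = 25² → acute
(267,117,240): 117²+240² = 71289 = 267² → right
(25,5,21): 5²+21² = 466 < 625 = 25² → obtuse
(28,100,96): 28²+96² = 10000 = 100² → right
1 of the 6 is obtuse.

1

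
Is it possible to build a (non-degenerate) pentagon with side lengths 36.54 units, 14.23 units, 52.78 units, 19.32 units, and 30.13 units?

A pentagon exists iff every side is shorter than the sum of the others — equivalently, the longest side is less than the sum of the rest.
Longest side 52.78 < 100.22 (sum of the remaining 4), so yes.

Yes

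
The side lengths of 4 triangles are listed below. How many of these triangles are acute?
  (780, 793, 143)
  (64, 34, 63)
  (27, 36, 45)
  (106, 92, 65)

2

(780,793,143): 143²+780² = 628849 = 793² → right
(64,34,63): 34²+63² = 5125 > 4096 = 64² → acute
(27,36,45): 27²+36² = 2025 = 45² → right
(106,92,65): 65²+92² = 12689 > 11236 = 106² → acute
2 of the 4 are acute.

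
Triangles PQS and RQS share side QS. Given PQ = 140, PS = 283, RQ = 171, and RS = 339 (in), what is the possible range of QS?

From triangle PQS: |140 − 283| < QS < 140 + 283, i.e. 143 < QS < 423.
From triangle RQS: 168 < QS < 510.
Both must hold, so QS lies in the intersection.

168 < QS < 423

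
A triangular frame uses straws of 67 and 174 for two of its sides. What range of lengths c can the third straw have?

By the triangle inequality, c must be less than 67 + 174 = 241 and greater than |67 − 174| = 107.

107 < c < 241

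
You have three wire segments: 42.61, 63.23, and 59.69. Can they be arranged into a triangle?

Yes

The longest side is 63.23, and the other two sum to 102.30.
Since 102.30 > 63.23, the triangle inequality holds.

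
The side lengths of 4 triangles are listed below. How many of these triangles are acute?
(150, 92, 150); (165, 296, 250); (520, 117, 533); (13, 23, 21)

(150,92,150): 92²+150² = 30964 > 22500 = 150² → acute
(165,296,250): 165²+250² = 89725 > 87616 = 296² → acute
(520,117,533): 117²+520² = 284089 = 533² → right
(13,23,21): 13²+21² = 610 > 529 = 23² → acute
3 of the 4 are acute.

3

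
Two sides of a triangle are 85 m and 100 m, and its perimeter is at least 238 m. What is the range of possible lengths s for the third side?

Triangle inequality alone gives 15 < s < 185.
The perimeter condition gives s ≥ 238 − 85 − 100 = 53.
Intersecting the two: 53 ≤ s < 185.

53 ≤ s < 185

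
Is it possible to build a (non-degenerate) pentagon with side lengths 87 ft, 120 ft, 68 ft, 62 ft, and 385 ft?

For a pentagon, each side must be shorter than the sum of the others.
Here the longest side is 385, but the remaining 4 sides sum to only 337.

No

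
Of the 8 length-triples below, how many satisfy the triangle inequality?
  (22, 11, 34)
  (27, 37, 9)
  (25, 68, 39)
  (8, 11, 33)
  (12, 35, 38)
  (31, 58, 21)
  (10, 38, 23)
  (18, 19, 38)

1

(11,22,34): 11+22 ≤ 34 → not valid
(9,27,37): 9+27 ≤ 37 → not valid
(25,39,68): 25+39 ≤ 68 → not valid
(8,11,33): 8+11 ≤ 33 → not valid
(12,35,38): 12+35 > 38 → valid
(21,31,58): 21+31 ≤ 58 → not valid
(10,23,38): 10+23 ≤ 38 → not valid
(18,19,38): 18+19 ≤ 38 → not valid
1 of the 8 triples forms a triangle.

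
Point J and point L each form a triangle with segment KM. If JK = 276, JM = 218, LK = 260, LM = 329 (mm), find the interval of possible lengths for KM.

From triangle JKM: |276 − 218| < KM < 276 + 218, i.e. 58 < KM < 494.
From triangle LKM: 69 < KM < 589.
Both must hold, so KM lies in the intersection.

69 < KM < 494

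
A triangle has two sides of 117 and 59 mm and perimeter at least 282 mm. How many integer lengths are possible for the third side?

Triangle inequality: 58 < x < 176. Perimeter ≥ 282 gives x ≥ 282 − 117 − 59 = 106.
So 106 ≤ x < 176; integers 106 through 175: 70 values.

70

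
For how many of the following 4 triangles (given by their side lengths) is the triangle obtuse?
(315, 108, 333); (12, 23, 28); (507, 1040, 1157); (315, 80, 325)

(315,108,333): 108²+315² = 110889 = 333² → right
(12,23,28): 12²+23² = 673 < 784 = 28² → obtuse
(507,1040,1157): 507²+1040² = 1338649 = 1157² → right
(315,80,325): 80²+315² = 105625 = 325² → right
1 of the 4 is obtuse.

1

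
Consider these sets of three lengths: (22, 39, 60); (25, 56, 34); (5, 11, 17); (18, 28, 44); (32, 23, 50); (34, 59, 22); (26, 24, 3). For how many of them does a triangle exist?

5

(22,39,60): 22+39 > 60 → valid
(25,34,56): 25+34 > 56 → valid
(5,11,17): 5+11 ≤ 17 → not valid
(18,28,44): 18+28 > 44 → valid
(23,32,50): 23+32 > 50 → valid
(22,34,59): 22+34 ≤ 59 → not valid
(3,24,26): 3+24 > 26 → valid
5 of the 7 triples form a triangle.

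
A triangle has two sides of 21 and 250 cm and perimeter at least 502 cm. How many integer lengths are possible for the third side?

Triangle inequality: 229 < x < 271. Perimeter ≥ 502 gives x ≥ 502 − 21 − 250 = 231.
So 231 ≤ x < 271; integers 231 through 270: 40 values.

40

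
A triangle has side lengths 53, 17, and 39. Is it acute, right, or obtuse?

Compare the square of the longest side to the sum of squares of the other two: 17² + 39² = 1810 < 2809 = 53².

obtuse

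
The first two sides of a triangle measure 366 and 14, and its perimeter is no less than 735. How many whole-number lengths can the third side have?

Triangle inequality: 352 < x < 380. Perimeter ≥ 735 gives x ≥ 735 − 366 − 14 = 355.
So 355 ≤ x < 380; integers 355 through 379: 25 values.

25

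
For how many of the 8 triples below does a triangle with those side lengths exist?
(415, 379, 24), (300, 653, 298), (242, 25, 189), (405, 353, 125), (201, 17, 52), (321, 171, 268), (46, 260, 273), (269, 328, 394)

(24,379,415): 24+379 ≤ 415 → not valid
(298,300,653): 298+300 ≤ 653 → not valid
(25,189,242): 25+189 ≤ 242 → not valid
(125,353,405): 125+353 > 405 → valid
(17,52,201): 17+52 ≤ 201 → not valid
(171,268,321): 171+268 > 321 → valid
(46,260,273): 46+260 > 273 → valid
(269,328,394): 269+328 > 394 → valid
4 of the 8 triples form a triangle.

4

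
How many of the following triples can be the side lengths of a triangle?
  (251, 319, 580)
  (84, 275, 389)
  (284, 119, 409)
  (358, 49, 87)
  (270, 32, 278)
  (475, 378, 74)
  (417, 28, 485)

(251,319,580): 251+319 ≤ 580 → not valid
(84,275,389): 84+275 ≤ 389 → not valid
(119,284,409): 119+284 ≤ 409 → not valid
(49,87,358): 49+87 ≤ 358 → not valid
(32,270,278): 32+270 > 278 → valid
(74,378,475): 74+378 ≤ 475 → not valid
(28,417,485): 28+417 ≤ 485 → not valid
1 of the 7 triples forms a triangle.

1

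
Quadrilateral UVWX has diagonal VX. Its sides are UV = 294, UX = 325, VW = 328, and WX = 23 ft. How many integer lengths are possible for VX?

From triangle UVX: 31 < VX < 619.
From triangle WVX: 305 < VX < 351.
Intersection: 305 < VX < 351, so integers 306 through 350: 45 values.

45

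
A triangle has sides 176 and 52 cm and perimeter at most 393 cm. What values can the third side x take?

124 < x ≤ 165

Triangle inequality alone gives 124 < x < 228.
The perimeter condition gives x ≤ 393 − 176 − 52 = 165.
Intersecting the two: 124 < x ≤ 165.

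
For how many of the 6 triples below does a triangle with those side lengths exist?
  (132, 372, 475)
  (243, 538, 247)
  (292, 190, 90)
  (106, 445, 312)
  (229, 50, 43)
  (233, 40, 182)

(132,372,475): 132+372 > 475 → valid
(243,247,538): 243+247 ≤ 538 → not valid
(90,190,292): 90+190 ≤ 292 → not valid
(106,312,445): 106+312 ≤ 445 → not valid
(43,50,229): 43+50 ≤ 229 → not valid
(40,182,233): 40+182 ≤ 233 → not valid
1 of the 6 triples forms a triangle.

1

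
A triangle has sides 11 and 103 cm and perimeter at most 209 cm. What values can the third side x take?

Triangle inequality alone gives 92 < x < 114.
The perimeter condition gives x ≤ 209 − 11 − 103 = 95.
Intersecting the two: 92 < x ≤ 95.

92 < x ≤ 95 cm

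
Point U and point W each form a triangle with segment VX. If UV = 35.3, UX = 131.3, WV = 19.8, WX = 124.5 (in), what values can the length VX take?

104.7 < VX < 144.3

From triangle UVX: |35.3 − 131.3| < VX < 35.3 + 131.3, i.e. 96.0 < VX < 166.6.
From triangle WVX: 104.7 < VX < 144.3.
Both must hold, so VX lies in the intersection.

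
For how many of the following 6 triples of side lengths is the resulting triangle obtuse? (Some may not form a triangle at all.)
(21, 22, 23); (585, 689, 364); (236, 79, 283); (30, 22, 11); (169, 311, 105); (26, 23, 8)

(21,22,23): 21²+22² = 925 > 529 = 23² → acute
(585,689,364): 364²+585² = 474721 = 689² → right
(236,79,283): 79²+236² = 61937 < 80089 = 283² → obtuse
(30,22,11): 11²+22² = 605 < 900 = 30² → obtuse
(169,311,105): 105+169 ≤ 311, not a triangle
(26,23,8): 8²+23² = 593 < 676 = 26² → obtuse
3 of the 6 are obtuse.

3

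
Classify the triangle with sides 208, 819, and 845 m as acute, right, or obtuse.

right

Compare the square of the longest side to the sum of squares of the other two: 208² + 819² = 714025 = 845².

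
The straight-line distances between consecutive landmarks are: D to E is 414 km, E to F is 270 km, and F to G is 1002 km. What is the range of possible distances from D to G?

318 ≤ DG ≤ 1686 km

The maximum is all hops collinear in one direction: 414 + 270 + 1002 = 1686.
The longest hop is 1002; the others sum to 684. Folding the others back against it leaves at least 1002 − 684 = 318.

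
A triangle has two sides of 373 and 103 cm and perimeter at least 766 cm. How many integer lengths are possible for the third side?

Triangle inequality: 270 < x < 476. Perimeter ≥ 766 gives x ≥ 766 − 373 − 103 = 290.
So 290 ≤ x < 476; integers 290 through 475: 186 values.

186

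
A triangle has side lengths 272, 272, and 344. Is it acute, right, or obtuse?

acute

Compare the square of the longest side to the sum of squares of the other two: 272² + 272² = 147968 > 118336 = 344².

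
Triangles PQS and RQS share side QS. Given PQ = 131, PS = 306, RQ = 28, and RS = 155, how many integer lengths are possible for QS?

From triangle PQS: 175 < QS < 437.
From triangle RQS: 127 < QS < 183.
Intersection: 175 < QS < 183, so integers 176 through 182: 7 values.

7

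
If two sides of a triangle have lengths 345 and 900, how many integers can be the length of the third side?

689

The third side lies in the open interval (555, 1245).
Integers from 556 to 1244 inclusive: 1244 − 556 + 1 = 689.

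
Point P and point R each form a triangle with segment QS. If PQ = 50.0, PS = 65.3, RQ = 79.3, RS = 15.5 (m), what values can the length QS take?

63.8 < QS < 94.8

From triangle PQS: |50.0 − 65.3| < QS < 50.0 + 65.3, i.e. 15.3 < QS < 115.3.
From triangle RQS: 63.8 < QS < 94.8.
Both must hold, so QS lies in the intersection.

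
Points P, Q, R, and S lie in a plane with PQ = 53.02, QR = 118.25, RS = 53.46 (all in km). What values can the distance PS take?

The maximum is all hops collinear in one direction: 53.02 + 118.25 + 53.46 = 224.73.
The longest hop is 118.25; the others sum to 106.48. Folding the others back against it leaves at least 118.25 − 106.48 = 11.77.

11.77 ≤ PS ≤ 224.73 km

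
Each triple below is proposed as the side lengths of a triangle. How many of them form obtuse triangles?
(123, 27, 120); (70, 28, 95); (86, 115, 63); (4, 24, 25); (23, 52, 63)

(123,27,120): 27²+120² = 15129 = 123² → right
(70,28,95): 28²+70² = 5684 < 9025 = 95² → obtuse
(86,115,63): 63²+86² = 11365 < 13225 = 115² → obtuse
(4,24,25): 4²+24² = 592 < 625 = 25² → obtuse
(23,52,63): 23²+52² = 3233 < 3969 = 63² → obtuse
4 of the 5 are obtuse.

4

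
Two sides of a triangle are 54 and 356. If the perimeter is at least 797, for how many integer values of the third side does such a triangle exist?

23

Triangle inequality: 302 < x < 410. Perimeter ≥ 797 gives x ≥ 797 − 54 − 356 = 387.
So 387 ≤ x < 410; integers 387 through 409: 23 values.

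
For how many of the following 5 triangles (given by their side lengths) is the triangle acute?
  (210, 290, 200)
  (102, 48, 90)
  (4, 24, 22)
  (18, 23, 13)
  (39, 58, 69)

(210,290,200): 200²+210² = 84100 = 290² → right
(102,48,90): 48²+90² = 10404 = 102² → right
(4,24,22): 4²+22² = 500 < 576 = 24² → obtuse
(18,23,13): 13²+18² = 493 < 529 = 23² → obtuse
(39,58,69): 39²+58² = 4885 > 4761 = 69² → acute
1 of the 5 is acute.

1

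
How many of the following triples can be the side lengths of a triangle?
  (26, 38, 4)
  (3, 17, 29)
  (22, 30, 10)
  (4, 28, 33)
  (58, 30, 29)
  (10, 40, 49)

3

(4,26,38): 4+26 ≤ 38 → not valid
(3,17,29): 3+17 ≤ 29 → not valid
(10,22,30): 10+22 > 30 → valid
(4,28,33): 4+28 ≤ 33 → not valid
(29,30,58): 29+30 > 58 → valid
(10,40,49): 10+40 > 49 → valid
3 of the 6 triples form a triangle.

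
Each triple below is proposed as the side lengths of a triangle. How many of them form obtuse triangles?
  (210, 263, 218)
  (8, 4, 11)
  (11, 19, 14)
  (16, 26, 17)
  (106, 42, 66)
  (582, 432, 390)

4

(210,263,218): 210²+218² = 91624 > 69169 = 263² → acute
(8,4,11): 4²+8² = 80 < 121 = 11² → obtuse
(11,19,14): 11²+14² = 317 < 361 = 19² → obtuse
(16,26,17): 16²+17² = 545 < 676 = 26² → obtuse
(106,42,66): 42²+66² = 6120 < 11236 = 106² → obtuse
(582,432,390): 390²+432² = 338724 = 582² → right
4 of the 6 are obtuse.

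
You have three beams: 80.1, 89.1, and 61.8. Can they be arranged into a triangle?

The longest side is 89.1, and the other two sum to 141.9.
Since 141.9 > 89.1, the triangle inequality holds.

Yes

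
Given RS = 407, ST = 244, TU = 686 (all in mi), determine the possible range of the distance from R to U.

35 ≤ RU ≤ 1337 mi

The maximum is all hops collinear in one direction: 407 + 244 + 686 = 1337.
The longest hop is 686; the others sum to 651. Folding the others back against it leaves at least 686 − 651 = 35.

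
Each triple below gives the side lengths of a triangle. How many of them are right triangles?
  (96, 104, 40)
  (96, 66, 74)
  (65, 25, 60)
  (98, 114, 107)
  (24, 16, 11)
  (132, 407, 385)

3

(96,104,40): 40²+96² = 10816 = 104² → right
(96,66,74): 66²+74² = 9832 > 9216 = 96² → acute
(65,25,60): 25²+60² = 4225 = 65² → right
(98,114,107): 98²+107² = 21053 > 12996 = 114² → acute
(24,16,11): 11²+16² = 377 < 576 = 24² → obtuse
(132,407,385): 132²+385² = 165649 = 407² → right
3 of the 6 are right.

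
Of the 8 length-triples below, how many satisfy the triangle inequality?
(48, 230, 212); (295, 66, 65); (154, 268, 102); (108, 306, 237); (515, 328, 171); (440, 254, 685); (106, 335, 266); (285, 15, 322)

(48,212,230): 48+212 > 230 → valid
(65,66,295): 65+66 ≤ 295 → not valid
(102,154,268): 102+154 ≤ 268 → not valid
(108,237,306): 108+237 > 306 → valid
(171,328,515): 171+328 ≤ 515 → not valid
(254,440,685): 254+440 > 685 → valid
(106,266,335): 106+266 > 335 → valid
(15,285,322): 15+285 ≤ 322 → not valid
4 of the 8 triples form a triangle.

4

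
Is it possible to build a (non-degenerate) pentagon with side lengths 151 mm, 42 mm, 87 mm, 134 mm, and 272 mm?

Yes

A pentagon exists iff every side is shorter than the sum of the others — equivalently, the longest side is less than the sum of the rest.
Longest side 272 < 414 (sum of the remaining 4), so yes.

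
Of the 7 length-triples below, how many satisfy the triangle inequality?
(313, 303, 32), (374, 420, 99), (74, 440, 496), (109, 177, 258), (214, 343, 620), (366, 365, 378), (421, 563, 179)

6

(32,303,313): 32+303 > 313 → valid
(99,374,420): 99+374 > 420 → valid
(74,440,496): 74+440 > 496 → valid
(109,177,258): 109+177 > 258 → valid
(214,343,620): 214+343 ≤ 620 → not valid
(365,366,378): 365+366 > 378 → valid
(179,421,563): 179+421 > 563 → valid
6 of the 7 triples form a triangle.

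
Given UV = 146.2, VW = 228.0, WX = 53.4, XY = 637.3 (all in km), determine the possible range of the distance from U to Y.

209.7 ≤ UY ≤ 1064.9 km

The maximum is all hops collinear in one direction: 146.2 + 228.0 + 53.4 + 637.3 = 1064.9.
The longest hop is 637.3; the others sum to 427.6. Folding the others back against it leaves at least 637.3 − 427.6 = 209.7.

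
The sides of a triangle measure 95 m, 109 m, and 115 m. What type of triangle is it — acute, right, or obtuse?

Compare the square of the longest side to the sum of squares of the other two: 95² + 109² = 20906 > 13225 = 115².

acute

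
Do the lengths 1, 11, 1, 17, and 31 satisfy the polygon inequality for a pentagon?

No

For a pentagon, each side must be shorter than the sum of the others.
Here the longest side is 31, but the remaining 4 sides sum to only 30.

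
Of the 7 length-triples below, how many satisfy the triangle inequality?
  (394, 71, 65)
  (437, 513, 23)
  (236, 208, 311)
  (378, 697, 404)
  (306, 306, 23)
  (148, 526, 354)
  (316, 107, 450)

3

(65,71,394): 65+71 ≤ 394 → not valid
(23,437,513): 23+437 ≤ 513 → not valid
(208,236,311): 208+236 > 311 → valid
(378,404,697): 378+404 > 697 → valid
(23,306,306): 23+306 > 306 → valid
(148,354,526): 148+354 ≤ 526 → not valid
(107,316,450): 107+316 ≤ 450 → not valid
3 of the 7 triples form a triangle.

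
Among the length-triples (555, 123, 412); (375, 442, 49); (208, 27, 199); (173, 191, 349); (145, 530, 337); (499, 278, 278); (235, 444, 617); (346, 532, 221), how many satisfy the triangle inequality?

(123,412,555): 123+412 ≤ 555 → not valid
(49,375,442): 49+375 ≤ 442 → not valid
(27,199,208): 27+199 > 208 → valid
(173,191,349): 173+191 > 349 → valid
(145,337,530): 145+337 ≤ 530 → not valid
(278,278,499): 278+278 > 499 → valid
(235,444,617): 235+444 > 617 → valid
(221,346,532): 221+346 > 532 → valid
5 of the 8 triples form a triangle.

5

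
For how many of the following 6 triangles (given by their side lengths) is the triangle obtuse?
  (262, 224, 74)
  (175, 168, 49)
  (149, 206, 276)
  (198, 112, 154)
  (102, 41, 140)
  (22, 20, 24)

4

(262,224,74): 74²+224² = 55652 < 68644 = 262² → obtuse
(175,168,49): 49²+168² = 30625 = 175² → right
(149,206,276): 149²+206² = 64637 < 76176 = 276² → obtuse
(198,112,154): 112²+154² = 36260 < 39204 = 198² → obtuse
(102,41,140): 41²+102² = 12085 < 19600 = 140² → obtuse
(22,20,24): 20²+22² = 884 > 576 = 24² → acute
4 of the 6 are obtuse.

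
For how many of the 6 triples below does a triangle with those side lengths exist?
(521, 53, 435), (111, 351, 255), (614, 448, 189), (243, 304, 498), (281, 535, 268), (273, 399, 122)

(53,435,521): 53+435 ≤ 521 → not valid
(111,255,351): 111+255 > 351 → valid
(189,448,614): 189+448 > 614 → valid
(243,304,498): 243+304 > 498 → valid
(268,281,535): 268+281 > 535 → valid
(122,273,399): 122+273 ≤ 399 → not valid
4 of the 6 triples form a triangle.

4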